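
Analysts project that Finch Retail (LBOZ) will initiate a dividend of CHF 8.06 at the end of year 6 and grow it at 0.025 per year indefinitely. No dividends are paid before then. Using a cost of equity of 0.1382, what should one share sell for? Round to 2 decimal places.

Deferred-dividend DDM. At t=5 the remaining stream is a growing perpetuity with first payment D_6 = 8.06.
V_5 = D_6/(r−g) = 8.06/(0.1382−0.025) = 71.2014
P₀ = V_5/(1+r)^5 = 71.2014/(1+0.1382)^5 = 37.2731

CHF 37.27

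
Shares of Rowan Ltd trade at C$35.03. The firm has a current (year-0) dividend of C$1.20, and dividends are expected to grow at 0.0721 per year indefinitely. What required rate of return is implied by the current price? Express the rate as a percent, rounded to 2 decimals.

Rearranging the constant-growth DDM: r = D₁/P₀ + g.
D₁ = 1.20 × (1 + 0.0721) = 1.2865.
r = 1.2865 / 35.03 + 0.0721 = 0.03673 + 0.0721 = 0.10883

10.88%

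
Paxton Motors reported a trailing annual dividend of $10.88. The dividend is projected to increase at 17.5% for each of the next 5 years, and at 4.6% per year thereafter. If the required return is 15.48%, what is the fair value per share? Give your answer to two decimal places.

$171.40

Two-stage DDM. Project D₁…D_5 at 0.175, terminal growth 0.046, discount at r = 0.1548.
D_1 = 12.7840
D_2 = 15.0212
D_3 = 17.6499
D_4 = 20.7386
D_5 = 24.3679
Terminal value at t=5: TV = D_6/(r−g) = 25.4888/(0.1548−0.046) = 234.2723
P₀ = 12.7840/(1+0.1548)^1 + 15.0212/(1+0.1548)^2 + 17.6499/(1+0.1548)^3 + 20.7386/(1+0.1548)^4 + 24.3679/(1+0.1548)^5 + 234.2723/(1+0.1548)^5 = 171.3963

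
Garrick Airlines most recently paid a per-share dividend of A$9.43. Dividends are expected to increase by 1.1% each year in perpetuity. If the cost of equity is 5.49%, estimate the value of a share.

Gordon growth model: P₀ = D₁/(r − g). D₁ = 9.43 × (1 + 0.011) = 9.5337.
P₀ = 9.5337 / (0.0549 − 0.011) = 9.5337 / 0.0439 = 217.1692

A$217.17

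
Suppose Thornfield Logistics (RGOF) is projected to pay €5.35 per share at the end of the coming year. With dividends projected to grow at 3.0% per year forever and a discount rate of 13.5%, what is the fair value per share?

Gordon growth model: P₀ = D₁/(r − g), with D₁ = 5.35 given directly.
P₀ = 5.3500 / (0.135 − 0.03) = 5.3500 / 0.105 = 50.9524

€50.95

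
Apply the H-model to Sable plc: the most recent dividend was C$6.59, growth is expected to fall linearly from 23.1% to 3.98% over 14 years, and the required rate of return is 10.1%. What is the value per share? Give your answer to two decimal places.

H-model: P₀ = D₀[(1+g_L) + H(g_S−g_L)]/(r−g_L), with H = 14/2 = 7.
P₀ = 6.59 × [(1+0.0398) + 7×(0.231−0.0398)] / (0.101−0.0398)
   = 6.59 × 2.3782 / 0.0612 = 256.0840

C$256.08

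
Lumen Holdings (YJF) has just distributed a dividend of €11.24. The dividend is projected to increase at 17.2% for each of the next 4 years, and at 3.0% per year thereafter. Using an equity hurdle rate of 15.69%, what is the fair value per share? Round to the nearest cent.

€142.53

Two-stage DDM. Project D₁…D_4 at 0.172, terminal growth 0.03, discount at r = 0.1569.
D_1 = 13.1733
D_2 = 15.4391
D_3 = 18.0946
D_4 = 21.2069
Terminal value at t=4: TV = D_5/(r−g) = 21.8431/(0.1569−0.03) = 172.1283
P₀ = 13.1733/(1+0.1569)^1 + 15.4391/(1+0.1569)^2 + 18.0946/(1+0.1569)^3 + 21.2069/(1+0.1569)^4 + 172.1283/(1+0.1569)^4 = 142.5343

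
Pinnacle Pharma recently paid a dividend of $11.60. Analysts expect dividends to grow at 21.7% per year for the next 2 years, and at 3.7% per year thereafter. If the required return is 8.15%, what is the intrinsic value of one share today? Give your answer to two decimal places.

Two-stage DDM. Project D₁…D_2 at 0.217, terminal growth 0.037, discount at r = 0.0815.
D_1 = 14.1172
D_2 = 17.1806
Terminal value at t=2: TV = D_3/(r−g) = 17.8163/(0.0815−0.037) = 400.3666
P₀ = 14.1172/(1+0.0815)^1 + 17.1806/(1+0.0815)^2 + 400.3666/(1+0.0815)^2 = 370.0405

$370.04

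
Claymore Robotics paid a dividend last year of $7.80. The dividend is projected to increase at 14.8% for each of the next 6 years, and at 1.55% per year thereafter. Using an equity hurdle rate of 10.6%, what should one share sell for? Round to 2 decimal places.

Two-stage DDM. Project D₁…D_6 at 0.148, terminal growth 0.0155, discount at r = 0.106.
D_1 = 8.9544
D_2 = 10.2797
D_3 = 11.8010
D_4 = 13.5476
D_5 = 15.5526
D_6 = 17.8544
Terminal value at t=6: TV = D_7/(r−g) = 18.1312/(0.106−0.0155) = 200.3444
P₀ = 8.9544/(1+0.106)^1 + 10.2797/(1+0.106)^2 + 11.8010/(1+0.106)^3 + 13.5476/(1+0.106)^4 + 15.5526/(1+0.106)^5 + 17.8544/(1+0.106)^6 + 200.3444/(1+0.106)^6 = 162.8870

$162.89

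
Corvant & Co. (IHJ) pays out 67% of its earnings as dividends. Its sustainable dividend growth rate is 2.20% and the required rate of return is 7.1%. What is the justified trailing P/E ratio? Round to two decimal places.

13.97

Justified trailing P/E = b(1+g)/(r−g) = 0.67×(1+0.022)/(0.071−0.022) = 13.9743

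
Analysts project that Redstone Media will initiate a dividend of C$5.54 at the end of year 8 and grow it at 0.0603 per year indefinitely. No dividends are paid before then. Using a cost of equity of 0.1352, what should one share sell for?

Deferred-dividend DDM. At t=7 the remaining stream is a growing perpetuity with first payment D_8 = 5.54.
V_7 = D_8/(r−g) = 5.54/(0.1352−0.0603) = 73.9653
P₀ = V_7/(1+r)^7 = 73.9653/(1+0.1352)^7 = 30.4454

C$30.45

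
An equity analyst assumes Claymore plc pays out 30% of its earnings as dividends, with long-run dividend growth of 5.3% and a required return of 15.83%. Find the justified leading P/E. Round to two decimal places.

2.85

Justified leading P/E = b/(r−g) = 0.30/(0.1583−0.053) = 2.8490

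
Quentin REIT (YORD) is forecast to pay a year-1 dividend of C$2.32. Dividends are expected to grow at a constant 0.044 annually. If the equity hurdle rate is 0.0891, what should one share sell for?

C$51.44

Gordon growth model: P₀ = D₁/(r − g), with D₁ = 2.32 given directly.
P₀ = 2.3200 / (0.0891 − 0.044) = 2.3200 / 0.0451 = 51.4412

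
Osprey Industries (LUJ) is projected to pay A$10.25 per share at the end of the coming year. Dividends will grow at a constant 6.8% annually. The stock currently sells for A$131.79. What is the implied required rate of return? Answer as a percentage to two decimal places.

Rearranging the constant-growth DDM: r = D₁/P₀ + g.
r = 10.2500 / 131.79 + 0.068 = 0.07778 + 0.068 = 0.14578

14.58%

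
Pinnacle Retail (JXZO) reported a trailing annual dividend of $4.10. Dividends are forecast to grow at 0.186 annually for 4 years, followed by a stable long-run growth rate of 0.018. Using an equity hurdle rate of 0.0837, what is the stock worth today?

Two-stage DDM. Project D₁…D_4 at 0.186, terminal growth 0.018, discount at r = 0.0837.
D_1 = 4.8626
D_2 = 5.7670
D_3 = 6.8397
D_4 = 8.1119
Terminal value at t=4: TV = D_5/(r−g) = 8.2579/(0.0837−0.018) = 125.6912
P₀ = 4.8626/(1+0.0837)^1 + 5.7670/(1+0.0837)^2 + 6.8397/(1+0.0837)^3 + 8.1119/(1+0.0837)^4 + 125.6912/(1+0.0837)^4 = 111.7848

$111.78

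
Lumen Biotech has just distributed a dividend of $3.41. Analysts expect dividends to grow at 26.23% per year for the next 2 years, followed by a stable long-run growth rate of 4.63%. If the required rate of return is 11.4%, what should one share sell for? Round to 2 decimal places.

$75.91

Two-stage DDM. Project D₁…D_2 at 0.2623, terminal growth 0.0463, discount at r = 0.114.
D_1 = 4.3044
D_2 = 5.4335
Terminal value at t=2: TV = D_3/(r−g) = 5.6851/(0.114−0.0463) = 83.9744
P₀ = 4.3044/(1+0.114)^1 + 5.4335/(1+0.114)^2 + 83.9744/(1+0.114)^2 = 75.9093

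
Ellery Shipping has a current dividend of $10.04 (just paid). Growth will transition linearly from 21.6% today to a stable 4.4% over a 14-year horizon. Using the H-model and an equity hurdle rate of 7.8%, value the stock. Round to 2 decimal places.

$663.82

H-model: P₀ = D₀[(1+g_L) + H(g_S−g_L)]/(r−g_L), with H = 14/2 = 7.
P₀ = 10.04 × [(1+0.044) + 7×(0.216−0.044)] / (0.078−0.044)
   = 10.04 × 2.2480 / 0.034 = 663.8212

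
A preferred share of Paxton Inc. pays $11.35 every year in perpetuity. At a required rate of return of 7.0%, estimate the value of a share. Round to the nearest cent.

$162.14

Zero-growth DDM (perpetuity): P₀ = D/r = 11.35 / 0.07 = 162.1429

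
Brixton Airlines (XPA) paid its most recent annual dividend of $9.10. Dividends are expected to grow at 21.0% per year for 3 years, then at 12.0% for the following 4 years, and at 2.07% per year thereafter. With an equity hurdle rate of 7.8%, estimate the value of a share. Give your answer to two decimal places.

$358.34

Three-stage DDM. Project D₁…D_7; terminal Gordon value at t=7 with g = 0.0207; discount at r = 0.078.
D_1 = 11.0110
D_2 = 13.3233
D_3 = 16.1212
D_4 = 18.0557
D_5 = 20.2224
D_6 = 22.6491
D_7 = 25.3670
TV_7 = 25.8921/(0.078−0.0207) = 451.8696
P₀ = Σ Dₜ/(1+r)ᵗ + TV_7/(1+r)^7 = 358.3416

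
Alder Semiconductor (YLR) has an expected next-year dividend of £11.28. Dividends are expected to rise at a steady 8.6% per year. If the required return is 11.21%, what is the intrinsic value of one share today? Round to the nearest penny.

£432.18

Gordon growth model: P₀ = D₁/(r − g), with D₁ = 11.28 given directly.
P₀ = 11.2800 / (0.1121 − 0.086) = 11.2800 / 0.0261 = 432.1839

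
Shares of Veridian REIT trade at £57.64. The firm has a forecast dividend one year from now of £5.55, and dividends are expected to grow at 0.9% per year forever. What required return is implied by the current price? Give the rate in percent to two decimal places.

10.53%

Rearranging the constant-growth DDM: r = D₁/P₀ + g.
r = 5.5500 / 57.64 + 0.009 = 0.09629 + 0.009 = 0.10529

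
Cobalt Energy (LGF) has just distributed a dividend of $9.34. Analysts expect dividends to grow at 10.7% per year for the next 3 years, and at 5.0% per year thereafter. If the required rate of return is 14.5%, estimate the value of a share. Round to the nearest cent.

Two-stage DDM. Project D₁…D_3 at 0.107, terminal growth 0.05, discount at r = 0.145.
D_1 = 10.3394
D_2 = 11.4457
D_3 = 12.6704
Terminal value at t=3: TV = D_4/(r−g) = 13.3039/(0.145−0.05) = 140.0411
P₀ = 10.3394/(1+0.145)^1 + 11.4457/(1+0.145)^2 + 12.6704/(1+0.145)^3 + 140.0411/(1+0.145)^3 = 119.4918

$119.49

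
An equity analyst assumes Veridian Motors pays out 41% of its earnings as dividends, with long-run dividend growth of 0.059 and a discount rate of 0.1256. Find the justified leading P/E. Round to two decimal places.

6.16

Justified leading P/E = b/(r−g) = 0.41/(0.1256−0.059) = 6.1562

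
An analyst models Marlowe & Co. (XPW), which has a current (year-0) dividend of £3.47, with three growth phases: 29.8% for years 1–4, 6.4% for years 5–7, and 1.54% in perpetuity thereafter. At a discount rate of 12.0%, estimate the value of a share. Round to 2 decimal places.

£89.41

Three-stage DDM. Project D₁…D_7; terminal Gordon value at t=7 with g = 0.0154; discount at r = 0.12.
D_1 = 4.5041
D_2 = 5.8463
D_3 = 7.5885
D_4 = 9.8498
D_5 = 10.4802
D_6 = 11.1509
D_7 = 11.8646
TV_7 = 12.0473/(0.12−0.0154) = 115.1751
P₀ = Σ Dₜ/(1+r)ᵗ + TV_7/(1+r)^7 = 89.4056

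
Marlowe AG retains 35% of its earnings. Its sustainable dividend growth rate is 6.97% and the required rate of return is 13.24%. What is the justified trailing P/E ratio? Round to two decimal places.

11.09

Payout ratio b = 1 − 0.35 = 0.65.
Justified trailing P/E = b(1+g)/(r−g) = 0.65×(1+0.0697)/(0.1324−0.0697) = 11.0894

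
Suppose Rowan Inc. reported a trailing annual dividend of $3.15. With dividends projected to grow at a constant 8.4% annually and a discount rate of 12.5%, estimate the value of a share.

$83.28

Gordon growth model: P₀ = D₁/(r − g). D₁ = 3.15 × (1 + 0.084) = 3.4146.
P₀ = 3.4146 / (0.125 − 0.084) = 3.4146 / 0.041 = 83.2829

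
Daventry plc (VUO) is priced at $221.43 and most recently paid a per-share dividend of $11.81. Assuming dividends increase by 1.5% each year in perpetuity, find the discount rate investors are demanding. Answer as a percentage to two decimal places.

6.91%

Rearranging the constant-growth DDM: r = D₁/P₀ + g.
D₁ = 11.81 × (1 + 0.015) = 11.9871.
r = 11.9871 / 221.43 + 0.015 = 0.05414 + 0.015 = 0.06914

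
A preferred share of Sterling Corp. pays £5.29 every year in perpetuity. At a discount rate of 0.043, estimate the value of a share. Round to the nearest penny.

Zero-growth DDM (perpetuity): P₀ = D/r = 5.29 / 0.043 = 123.0233

£123.02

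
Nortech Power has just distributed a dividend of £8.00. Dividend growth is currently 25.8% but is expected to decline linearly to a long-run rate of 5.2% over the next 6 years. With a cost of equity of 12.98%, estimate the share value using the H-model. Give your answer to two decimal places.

H-model: P₀ = D₀[(1+g_L) + H(g_S−g_L)]/(r−g_L), with H = 6/2 = 3.
P₀ = 8.00 × [(1+0.052) + 3×(0.258−0.052)] / (0.1298−0.052)
   = 8.00 × 1.6700 / 0.0778 = 171.7224

£171.72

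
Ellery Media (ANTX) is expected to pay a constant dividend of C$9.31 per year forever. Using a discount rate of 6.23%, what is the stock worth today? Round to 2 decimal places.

Zero-growth DDM (perpetuity): P₀ = D/r = 9.31 / 0.0623 = 149.4382

C$149.44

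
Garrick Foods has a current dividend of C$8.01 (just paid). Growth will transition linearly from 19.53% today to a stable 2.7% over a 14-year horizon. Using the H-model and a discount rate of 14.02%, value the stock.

H-model: P₀ = D₀[(1+g_L) + H(g_S−g_L)]/(r−g_L), with H = 14/2 = 7.
P₀ = 8.01 × [(1+0.027) + 7×(0.1953−0.027)] / (0.1402−0.027)
   = 8.01 × 2.2051 / 0.1132 = 156.0323

C$156.03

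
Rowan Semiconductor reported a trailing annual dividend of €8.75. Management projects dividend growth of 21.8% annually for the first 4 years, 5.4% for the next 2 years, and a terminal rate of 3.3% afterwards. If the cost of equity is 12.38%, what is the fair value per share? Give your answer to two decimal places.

€185.75

Three-stage DDM. Project D₁…D_6; terminal Gordon value at t=6 with g = 0.033; discount at r = 0.1238.
D_1 = 10.6575
D_2 = 12.9808
D_3 = 15.8107
D_4 = 19.2574
D_5 = 20.2973
D_6 = 21.3933
TV_6 = 22.0993/(0.1238−0.033) = 243.3845
P₀ = Σ Dₜ/(1+r)ᵗ + TV_6/(1+r)^6 = 185.7453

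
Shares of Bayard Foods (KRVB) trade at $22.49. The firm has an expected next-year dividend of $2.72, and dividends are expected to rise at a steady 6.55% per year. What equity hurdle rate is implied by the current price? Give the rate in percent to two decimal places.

18.64%

Rearranging the constant-growth DDM: r = D₁/P₀ + g.
r = 2.7200 / 22.49 + 0.0655 = 0.12094 + 0.0655 = 0.18644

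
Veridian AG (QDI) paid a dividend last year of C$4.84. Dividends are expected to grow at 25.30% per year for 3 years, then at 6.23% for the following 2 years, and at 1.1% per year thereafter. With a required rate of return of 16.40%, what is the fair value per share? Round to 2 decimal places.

Three-stage DDM. Project D₁…D_5; terminal Gordon value at t=5 with g = 0.011; discount at r = 0.164.
D_1 = 6.0645
D_2 = 7.5988
D_3 = 9.5214
D_4 = 10.1145
D_5 = 10.7447
TV_5 = 10.8629/(0.164−0.011) = 70.9991
P₀ = Σ Dₜ/(1+r)ᵗ + TV_5/(1+r)^5 = 60.6207

C$60.62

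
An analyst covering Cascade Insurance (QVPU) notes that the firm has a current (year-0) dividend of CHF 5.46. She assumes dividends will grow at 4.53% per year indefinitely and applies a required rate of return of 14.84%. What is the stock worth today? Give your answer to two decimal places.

Gordon growth model: P₀ = D₁/(r − g). D₁ = 5.46 × (1 + 0.0453) = 5.7073.
P₀ = 5.7073 / (0.1484 − 0.0453) = 5.7073 / 0.1031 = 55.3573

CHF 55.36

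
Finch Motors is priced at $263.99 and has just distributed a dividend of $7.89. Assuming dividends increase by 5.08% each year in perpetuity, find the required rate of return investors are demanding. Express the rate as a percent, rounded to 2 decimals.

8.22%

Rearranging the constant-growth DDM: r = D₁/P₀ + g.
D₁ = 7.89 × (1 + 0.0508) = 8.2908.
r = 8.2908 / 263.99 + 0.0508 = 0.03141 + 0.0508 = 0.08221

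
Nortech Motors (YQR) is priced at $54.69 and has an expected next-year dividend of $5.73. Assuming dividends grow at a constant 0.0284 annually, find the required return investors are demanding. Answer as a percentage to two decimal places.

Rearranging the constant-growth DDM: r = D₁/P₀ + g.
r = 5.7300 / 54.69 + 0.0284 = 0.10477 + 0.0284 = 0.13317

13.32%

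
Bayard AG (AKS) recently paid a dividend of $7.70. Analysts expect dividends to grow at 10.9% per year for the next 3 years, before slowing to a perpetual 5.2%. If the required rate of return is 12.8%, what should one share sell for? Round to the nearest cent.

Two-stage DDM. Project D₁…D_3 at 0.109, terminal growth 0.052, discount at r = 0.128.
D_1 = 8.5393
D_2 = 9.4701
D_3 = 10.5023
Terminal value at t=3: TV = D_4/(r−g) = 11.0484/(0.128−0.052) = 145.3743
P₀ = 8.5393/(1+0.128)^1 + 9.4701/(1+0.128)^2 + 10.5023/(1+0.128)^3 + 145.3743/(1+0.128)^3 = 123.6190

$123.62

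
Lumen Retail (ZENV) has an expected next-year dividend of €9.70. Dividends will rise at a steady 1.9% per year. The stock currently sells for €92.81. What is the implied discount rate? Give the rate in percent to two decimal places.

Rearranging the constant-growth DDM: r = D₁/P₀ + g.
r = 9.7000 / 92.81 + 0.019 = 0.10451 + 0.019 = 0.12351

12.35%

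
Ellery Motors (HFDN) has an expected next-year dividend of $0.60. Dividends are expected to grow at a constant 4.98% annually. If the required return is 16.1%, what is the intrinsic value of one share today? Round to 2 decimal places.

$5.40

Gordon growth model: P₀ = D₁/(r − g), with D₁ = 0.60 given directly.
P₀ = 0.6000 / (0.161 − 0.0498) = 0.6000 / 0.1112 = 5.3957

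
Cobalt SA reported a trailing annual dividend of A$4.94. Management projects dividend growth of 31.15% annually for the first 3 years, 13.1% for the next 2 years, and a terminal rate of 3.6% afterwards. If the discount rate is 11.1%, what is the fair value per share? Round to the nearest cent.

Three-stage DDM. Project D₁…D_5; terminal Gordon value at t=5 with g = 0.036; discount at r = 0.111.
D_1 = 6.4788
D_2 = 8.4970
D_3 = 11.1438
D_4 = 12.6036
D_5 = 14.2547
TV_5 = 14.7678/(0.111−0.036) = 196.9045
P₀ = Σ Dₜ/(1+r)ᵗ + TV_5/(1+r)^5 = 153.8639

A$153.86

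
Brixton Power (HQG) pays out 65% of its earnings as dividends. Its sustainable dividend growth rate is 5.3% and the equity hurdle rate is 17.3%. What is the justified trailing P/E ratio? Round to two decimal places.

5.70

Justified trailing P/E = b(1+g)/(r−g) = 0.65×(1+0.053)/(0.173−0.053) = 5.7037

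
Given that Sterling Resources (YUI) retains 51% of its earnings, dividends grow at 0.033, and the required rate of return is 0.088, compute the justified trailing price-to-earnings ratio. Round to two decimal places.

9.20

Payout ratio b = 1 − 0.51 = 0.49.
Justified trailing P/E = b(1+g)/(r−g) = 0.49×(1+0.033)/(0.088−0.033) = 9.2031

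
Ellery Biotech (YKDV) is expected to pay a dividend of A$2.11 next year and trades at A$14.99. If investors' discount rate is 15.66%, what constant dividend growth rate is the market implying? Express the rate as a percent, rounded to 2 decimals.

1.58%

From P₀ = D₁/(r − g), the implied growth is g = r − D₁/P₀.
g = 0.1566 − 2.11/14.99 = 0.1566 − 0.14076 = 0.01584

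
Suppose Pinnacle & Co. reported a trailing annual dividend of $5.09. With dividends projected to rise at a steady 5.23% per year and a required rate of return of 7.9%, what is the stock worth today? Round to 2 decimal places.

$200.61

Gordon growth model: P₀ = D₁/(r − g). D₁ = 5.09 × (1 + 0.0523) = 5.3562.
P₀ = 5.3562 / (0.079 − 0.0523) = 5.3562 / 0.0267 = 200.6070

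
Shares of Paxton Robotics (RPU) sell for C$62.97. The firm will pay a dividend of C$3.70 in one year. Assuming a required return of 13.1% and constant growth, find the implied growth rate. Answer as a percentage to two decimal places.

7.22%

From P₀ = D₁/(r − g), the implied growth is g = r − D₁/P₀.
g = 0.131 − 3.70/62.97 = 0.131 − 0.05876 = 0.07224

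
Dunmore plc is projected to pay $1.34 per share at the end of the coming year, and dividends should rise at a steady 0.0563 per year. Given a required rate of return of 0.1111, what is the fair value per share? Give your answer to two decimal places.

$24.45

Gordon growth model: P₀ = D₁/(r − g), with D₁ = 1.34 given directly.
P₀ = 1.3400 / (0.1111 − 0.0563) = 1.3400 / 0.0548 = 24.4526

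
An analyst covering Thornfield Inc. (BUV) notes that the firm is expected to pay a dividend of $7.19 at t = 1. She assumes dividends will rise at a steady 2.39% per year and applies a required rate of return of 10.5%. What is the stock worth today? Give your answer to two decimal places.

Gordon growth model: P₀ = D₁/(r − g), with D₁ = 7.19 given directly.
P₀ = 7.1900 / (0.105 − 0.0239) = 7.1900 / 0.0811 = 88.6560

$88.66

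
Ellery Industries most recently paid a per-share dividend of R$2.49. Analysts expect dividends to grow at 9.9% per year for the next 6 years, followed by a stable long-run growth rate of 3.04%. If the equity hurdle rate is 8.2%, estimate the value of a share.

Two-stage DDM. Project D₁…D_6 at 0.099, terminal growth 0.0304, discount at r = 0.082.
D_1 = 2.7365
D_2 = 3.0074
D_3 = 3.3052
D_4 = 3.6324
D_5 = 3.9920
D_6 = 4.3872
Terminal value at t=6: TV = D_7/(r−g) = 4.5206/(0.082−0.0304) = 87.6076
P₀ = 2.7365/(1+0.082)^1 + 3.0074/(1+0.082)^2 + 3.3052/(1+0.082)^3 + 3.6324/(1+0.082)^4 + 3.9920/(1+0.082)^5 + 4.3872/(1+0.082)^6 + 87.6076/(1+0.082)^6 = 70.3816

R$70.38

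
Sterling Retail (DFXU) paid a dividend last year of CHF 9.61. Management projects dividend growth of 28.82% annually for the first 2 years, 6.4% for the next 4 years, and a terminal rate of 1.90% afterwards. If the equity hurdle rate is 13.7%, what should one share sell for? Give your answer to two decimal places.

CHF 146.83

Three-stage DDM. Project D₁…D_6; terminal Gordon value at t=6 with g = 0.019; discount at r = 0.137.
D_1 = 12.3796
D_2 = 15.9474
D_3 = 16.9680
D_4 = 18.0540
D_5 = 19.2094
D_6 = 20.4389
TV_6 = 20.8272/(0.137−0.019) = 176.5016
P₀ = Σ Dₜ/(1+r)ᵗ + TV_6/(1+r)^6 = 146.8327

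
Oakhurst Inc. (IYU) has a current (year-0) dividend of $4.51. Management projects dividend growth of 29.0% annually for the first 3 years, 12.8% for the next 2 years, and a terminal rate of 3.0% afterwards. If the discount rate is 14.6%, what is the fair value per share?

$85.13

Three-stage DDM. Project D₁…D_5; terminal Gordon value at t=5 with g = 0.03; discount at r = 0.146.
D_1 = 5.8179
D_2 = 7.5051
D_3 = 9.6816
D_4 = 10.9208
D_5 = 12.3187
TV_5 = 12.6882/(0.146−0.03) = 109.3813
P₀ = Σ Dₜ/(1+r)ᵗ + TV_5/(1+r)^5 = 85.1254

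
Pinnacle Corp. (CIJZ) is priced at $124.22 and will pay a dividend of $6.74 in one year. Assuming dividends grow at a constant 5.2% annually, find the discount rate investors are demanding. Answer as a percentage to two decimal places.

10.63%

Rearranging the constant-growth DDM: r = D₁/P₀ + g.
r = 6.7400 / 124.22 + 0.052 = 0.05426 + 0.052 = 0.10626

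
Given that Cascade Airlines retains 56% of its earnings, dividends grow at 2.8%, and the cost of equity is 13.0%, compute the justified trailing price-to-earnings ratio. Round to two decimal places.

4.43

Payout ratio b = 1 − 0.56 = 0.44.
Justified trailing P/E = b(1+g)/(r−g) = 0.44×(1+0.028)/(0.13−0.028) = 4.4345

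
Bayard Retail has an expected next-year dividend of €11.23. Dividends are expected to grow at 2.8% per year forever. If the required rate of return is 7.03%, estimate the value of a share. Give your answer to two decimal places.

€265.48

Gordon growth model: P₀ = D₁/(r − g), with D₁ = 11.23 given directly.
P₀ = 11.2300 / (0.0703 − 0.028) = 11.2300 / 0.0423 = 265.4846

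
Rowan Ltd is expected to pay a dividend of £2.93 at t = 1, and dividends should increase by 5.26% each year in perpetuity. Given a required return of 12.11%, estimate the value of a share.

Gordon growth model: P₀ = D₁/(r − g), with D₁ = 2.93 given directly.
P₀ = 2.9300 / (0.1211 − 0.0526) = 2.9300 / 0.0685 = 42.7737

£42.77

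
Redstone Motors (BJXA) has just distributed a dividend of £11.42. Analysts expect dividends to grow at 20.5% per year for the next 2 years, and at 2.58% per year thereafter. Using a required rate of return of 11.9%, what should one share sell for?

Two-stage DDM. Project D₁…D_2 at 0.205, terminal growth 0.0258, discount at r = 0.119.
D_1 = 13.7611
D_2 = 16.5821
Terminal value at t=2: TV = D_3/(r−g) = 17.0099/(0.119−0.0258) = 182.5101
P₀ = 13.7611/(1+0.119)^1 + 16.5821/(1+0.119)^2 + 182.5101/(1+0.119)^2 = 171.2966

£171.30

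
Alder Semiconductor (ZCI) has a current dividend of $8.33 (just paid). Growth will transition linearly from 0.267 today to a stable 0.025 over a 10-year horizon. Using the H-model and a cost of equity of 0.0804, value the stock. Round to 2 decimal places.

$336.06

H-model: P₀ = D₀[(1+g_L) + H(g_S−g_L)]/(r−g_L), with H = 10/2 = 5.
P₀ = 8.33 × [(1+0.025) + 5×(0.267−0.025)] / (0.0804−0.025)
   = 8.33 × 2.2350 / 0.0554 = 336.0569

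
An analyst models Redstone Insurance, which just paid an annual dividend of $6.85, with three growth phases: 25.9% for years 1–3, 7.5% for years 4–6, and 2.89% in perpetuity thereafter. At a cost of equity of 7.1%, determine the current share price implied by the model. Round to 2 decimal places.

$337.29

Three-stage DDM. Project D₁…D_6; terminal Gordon value at t=6 with g = 0.0289; discount at r = 0.071.
D_1 = 8.6241
D_2 = 10.8578
D_3 = 13.6700
D_4 = 14.6952
D_5 = 15.7974
D_6 = 16.9822
TV_6 = 17.4730/(0.071−0.0289) = 415.0345
P₀ = Σ Dₜ/(1+r)ᵗ + TV_6/(1+r)^6 = 337.2878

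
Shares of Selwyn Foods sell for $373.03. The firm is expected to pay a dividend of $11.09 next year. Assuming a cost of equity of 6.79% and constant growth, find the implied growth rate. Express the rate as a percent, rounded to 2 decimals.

3.82%

From P₀ = D₁/(r − g), the implied growth is g = r − D₁/P₀.
g = 0.0679 − 11.09/373.03 = 0.0679 − 0.02973 = 0.03817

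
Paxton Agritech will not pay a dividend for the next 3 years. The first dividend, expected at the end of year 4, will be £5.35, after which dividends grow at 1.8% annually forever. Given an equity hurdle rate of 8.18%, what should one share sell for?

£66.24

Deferred-dividend DDM. At t=3 the remaining stream is a growing perpetuity with first payment D_4 = 5.35.
V_3 = D_4/(r−g) = 5.35/(0.0818−0.018) = 83.8558
P₀ = V_3/(1+r)^3 = 83.8558/(1+0.0818)^3 = 66.2357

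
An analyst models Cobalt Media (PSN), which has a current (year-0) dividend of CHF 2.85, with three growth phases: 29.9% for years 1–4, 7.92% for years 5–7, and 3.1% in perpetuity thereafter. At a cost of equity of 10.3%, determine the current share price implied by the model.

CHF 106.73

Three-stage DDM. Project D₁…D_7; terminal Gordon value at t=7 with g = 0.031; discount at r = 0.103.
D_1 = 3.7022
D_2 = 4.8091
D_3 = 6.2470
D_4 = 8.1149
D_5 = 8.7576
D_6 = 9.4512
D_7 = 10.1997
TV_7 = 10.5159/(0.103−0.031) = 146.0540
P₀ = Σ Dₜ/(1+r)ᵗ + TV_7/(1+r)^7 = 106.7284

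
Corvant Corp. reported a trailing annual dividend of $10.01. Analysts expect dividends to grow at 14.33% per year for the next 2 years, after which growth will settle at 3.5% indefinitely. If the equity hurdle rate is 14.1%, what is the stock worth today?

$118.21

Two-stage DDM. Project D₁…D_2 at 0.1433, terminal growth 0.035, discount at r = 0.141.
D_1 = 11.4444
D_2 = 13.0844
Terminal value at t=2: TV = D_3/(r−g) = 13.5424/(0.141−0.035) = 127.7583
P₀ = 11.4444/(1+0.141)^1 + 13.0844/(1+0.141)^2 + 127.7583/(1+0.141)^2 = 118.2142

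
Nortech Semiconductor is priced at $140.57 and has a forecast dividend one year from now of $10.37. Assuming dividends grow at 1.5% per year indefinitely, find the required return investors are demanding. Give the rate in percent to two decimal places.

8.88%

Rearranging the constant-growth DDM: r = D₁/P₀ + g.
r = 10.3700 / 140.57 + 0.015 = 0.07377 + 0.015 = 0.08877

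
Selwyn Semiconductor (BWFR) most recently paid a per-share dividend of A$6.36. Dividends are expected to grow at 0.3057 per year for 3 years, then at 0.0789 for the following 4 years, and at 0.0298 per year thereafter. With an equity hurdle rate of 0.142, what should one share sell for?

Three-stage DDM. Project D₁…D_7; terminal Gordon value at t=7 with g = 0.0298; discount at r = 0.142.
D_1 = 8.3043
D_2 = 10.8429
D_3 = 14.1575
D_4 = 15.2746
D_5 = 16.4797
D_6 = 17.7800
D_7 = 19.1828
TV_7 = 19.7545/(0.142−0.0298) = 176.0646
P₀ = Σ Dₜ/(1+r)ᵗ + TV_7/(1+r)^7 = 127.6486

A$127.65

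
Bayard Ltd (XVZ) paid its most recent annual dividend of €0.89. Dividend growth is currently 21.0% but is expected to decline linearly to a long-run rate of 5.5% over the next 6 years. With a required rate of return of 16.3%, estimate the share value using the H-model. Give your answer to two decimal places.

H-model: P₀ = D₀[(1+g_L) + H(g_S−g_L)]/(r−g_L), with H = 6/2 = 3.
P₀ = 0.89 × [(1+0.055) + 3×(0.21−0.055)] / (0.163−0.055)
   = 0.89 × 1.5200 / 0.108 = 12.5259

€12.53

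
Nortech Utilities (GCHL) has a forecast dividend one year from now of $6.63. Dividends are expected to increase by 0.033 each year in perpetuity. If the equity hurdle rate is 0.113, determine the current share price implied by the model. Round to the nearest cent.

Gordon growth model: P₀ = D₁/(r − g), with D₁ = 6.63 given directly.
P₀ = 6.6300 / (0.113 − 0.033) = 6.6300 / 0.08 = 82.8750

$82.88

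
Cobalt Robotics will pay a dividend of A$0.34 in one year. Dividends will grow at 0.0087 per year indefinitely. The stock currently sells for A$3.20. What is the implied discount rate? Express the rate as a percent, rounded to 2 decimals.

11.49%

Rearranging the constant-growth DDM: r = D₁/P₀ + g.
r = 0.3400 / 3.20 + 0.0087 = 0.10625 + 0.0087 = 0.11495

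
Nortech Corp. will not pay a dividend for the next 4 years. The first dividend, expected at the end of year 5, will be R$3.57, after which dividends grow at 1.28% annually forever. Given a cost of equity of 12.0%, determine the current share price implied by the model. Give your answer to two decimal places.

Deferred-dividend DDM. At t=4 the remaining stream is a growing perpetuity with first payment D_5 = 3.57.
V_4 = D_5/(r−g) = 3.57/(0.12−0.0128) = 33.3022
P₀ = V_4/(1+r)^4 = 33.3022/(1+0.12)^4 = 21.1642

R$21.16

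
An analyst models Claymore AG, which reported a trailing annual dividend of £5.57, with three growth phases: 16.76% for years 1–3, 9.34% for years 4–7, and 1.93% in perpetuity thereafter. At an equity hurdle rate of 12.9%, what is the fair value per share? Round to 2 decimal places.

Three-stage DDM. Project D₁…D_7; terminal Gordon value at t=7 with g = 0.0193; discount at r = 0.129.
D_1 = 6.5035
D_2 = 7.5935
D_3 = 8.8662
D_4 = 9.6943
D_5 = 10.5997
D_6 = 11.5898
D_7 = 12.6723
TV_7 = 12.9168/(0.129−0.0193) = 117.7468
P₀ = Σ Dₜ/(1+r)ᵗ + TV_7/(1+r)^7 = 91.0014

£91.00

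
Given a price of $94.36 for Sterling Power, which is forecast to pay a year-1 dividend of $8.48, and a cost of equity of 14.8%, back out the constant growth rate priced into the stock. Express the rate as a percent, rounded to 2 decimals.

5.81%

From P₀ = D₁/(r − g), the implied growth is g = r − D₁/P₀.
g = 0.148 − 8.48/94.36 = 0.148 − 0.08987 = 0.05813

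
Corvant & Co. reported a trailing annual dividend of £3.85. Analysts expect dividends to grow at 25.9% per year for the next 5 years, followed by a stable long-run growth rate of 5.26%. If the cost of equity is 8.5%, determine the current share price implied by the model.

Two-stage DDM. Project D₁…D_5 at 0.259, terminal growth 0.0526, discount at r = 0.085.
D_1 = 4.8472
D_2 = 6.1026
D_3 = 7.6831
D_4 = 9.6731
D_5 = 12.1784
Terminal value at t=5: TV = D_6/(r−g) = 12.8190/(0.085−0.0526) = 395.6469
P₀ = 4.8472/(1+0.085)^1 + 6.1026/(1+0.085)^2 + 7.6831/(1+0.085)^3 + 9.6731/(1+0.085)^4 + 12.1784/(1+0.085)^5 + 395.6469/(1+0.085)^5 = 293.8686

£293.87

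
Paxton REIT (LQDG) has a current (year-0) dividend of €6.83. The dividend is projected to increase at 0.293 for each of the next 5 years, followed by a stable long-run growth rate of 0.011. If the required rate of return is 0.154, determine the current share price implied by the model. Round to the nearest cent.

Two-stage DDM. Project D₁…D_5 at 0.293, terminal growth 0.011, discount at r = 0.154.
D_1 = 8.8312
D_2 = 11.4187
D_3 = 14.7644
D_4 = 19.0904
D_5 = 24.6839
Terminal value at t=5: TV = D_6/(r−g) = 24.9554/(0.154−0.011) = 174.5133
P₀ = 8.8312/(1+0.154)^1 + 11.4187/(1+0.154)^2 + 14.7644/(1+0.154)^3 + 19.0904/(1+0.154)^4 + 24.6839/(1+0.154)^5 + 174.5133/(1+0.154)^5 = 133.9305

€133.93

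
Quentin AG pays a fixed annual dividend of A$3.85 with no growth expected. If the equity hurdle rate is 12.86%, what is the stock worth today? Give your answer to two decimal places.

A$29.94

Zero-growth DDM (perpetuity): P₀ = D/r = 3.85 / 0.1286 = 29.9378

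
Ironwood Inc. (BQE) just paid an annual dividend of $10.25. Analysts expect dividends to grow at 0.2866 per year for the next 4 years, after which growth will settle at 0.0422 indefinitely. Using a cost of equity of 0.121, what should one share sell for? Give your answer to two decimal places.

$293.78

Two-stage DDM. Project D₁…D_4 at 0.2866, terminal growth 0.0422, discount at r = 0.121.
D_1 = 13.1876
D_2 = 16.9672
D_3 = 21.8300
D_4 = 28.0865
Terminal value at t=4: TV = D_5/(r−g) = 29.2718/(0.121−0.0422) = 371.4693
P₀ = 13.1876/(1+0.121)^1 + 16.9672/(1+0.121)^2 + 21.8300/(1+0.121)^3 + 28.0865/(1+0.121)^4 + 371.4693/(1+0.121)^4 = 293.7830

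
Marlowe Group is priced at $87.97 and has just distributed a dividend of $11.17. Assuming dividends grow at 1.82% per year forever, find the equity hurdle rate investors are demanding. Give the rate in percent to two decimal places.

14.75%

Rearranging the constant-growth DDM: r = D₁/P₀ + g.
D₁ = 11.17 × (1 + 0.0182) = 11.3733.
r = 11.3733 / 87.97 + 0.0182 = 0.12929 + 0.0182 = 0.14749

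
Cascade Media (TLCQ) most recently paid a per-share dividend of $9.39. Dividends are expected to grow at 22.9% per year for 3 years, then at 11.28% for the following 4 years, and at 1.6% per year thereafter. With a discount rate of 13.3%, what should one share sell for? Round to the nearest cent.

Three-stage DDM. Project D₁…D_7; terminal Gordon value at t=7 with g = 0.016; discount at r = 0.133.
D_1 = 11.5403
D_2 = 14.1830
D_3 = 17.4310
D_4 = 19.3972
D_5 = 21.5852
D_6 = 24.0200
D_7 = 26.7294
TV_7 = 27.1571/(0.133−0.016) = 232.1120
P₀ = Σ Dₜ/(1+r)ᵗ + TV_7/(1+r)^7 = 175.9068

$175.91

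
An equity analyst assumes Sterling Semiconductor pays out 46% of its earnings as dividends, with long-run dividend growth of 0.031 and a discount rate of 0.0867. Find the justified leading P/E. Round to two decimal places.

8.26

Justified leading P/E = b/(r−g) = 0.46/(0.0867−0.031) = 8.2585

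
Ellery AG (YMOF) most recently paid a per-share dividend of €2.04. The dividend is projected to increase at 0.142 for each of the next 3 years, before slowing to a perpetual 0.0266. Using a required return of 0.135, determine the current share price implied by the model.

€25.88

Two-stage DDM. Project D₁…D_3 at 0.142, terminal growth 0.0266, discount at r = 0.135.
D_1 = 2.3297
D_2 = 2.6605
D_3 = 3.0383
Terminal value at t=3: TV = D_4/(r−g) = 3.1191/(0.135−0.0266) = 28.7740
P₀ = 2.3297/(1+0.135)^1 + 2.6605/(1+0.135)^2 + 3.0383/(1+0.135)^3 + 28.7740/(1+0.135)^3 = 25.8752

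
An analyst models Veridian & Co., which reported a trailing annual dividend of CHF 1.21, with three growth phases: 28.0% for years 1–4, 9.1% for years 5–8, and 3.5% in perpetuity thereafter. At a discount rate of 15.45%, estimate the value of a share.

Three-stage DDM. Project D₁…D_8; terminal Gordon value at t=8 with g = 0.035; discount at r = 0.1545.
D_1 = 1.5488
D_2 = 1.9825
D_3 = 2.5376
D_4 = 3.2481
D_5 = 3.5436
D_6 = 3.8661
D_7 = 4.2179
D_8 = 4.6018
TV_8 = 4.7628/(0.1545−0.035) = 39.8563
P₀ = Σ Dₜ/(1+r)ᵗ + TV_8/(1+r)^8 = 25.2960

CHF 25.30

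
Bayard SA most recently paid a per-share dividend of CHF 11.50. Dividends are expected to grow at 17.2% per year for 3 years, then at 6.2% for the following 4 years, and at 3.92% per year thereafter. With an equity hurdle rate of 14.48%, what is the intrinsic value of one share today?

Three-stage DDM. Project D₁…D_7; terminal Gordon value at t=7 with g = 0.0392; discount at r = 0.1448.
D_1 = 13.4780
D_2 = 15.7962
D_3 = 18.5132
D_4 = 19.6610
D_5 = 20.8800
D_6 = 22.1745
D_7 = 23.5493
TV_7 = 24.4725/(0.1448−0.0392) = 231.7469
P₀ = Σ Dₜ/(1+r)ᵗ + TV_7/(1+r)^7 = 167.1511

CHF 167.15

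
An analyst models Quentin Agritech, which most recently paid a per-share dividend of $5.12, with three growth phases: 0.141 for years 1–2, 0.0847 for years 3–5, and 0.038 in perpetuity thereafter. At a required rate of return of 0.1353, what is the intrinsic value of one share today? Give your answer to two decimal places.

Three-stage DDM. Project D₁…D_5; terminal Gordon value at t=5 with g = 0.038; discount at r = 0.1353.
D_1 = 5.8419
D_2 = 6.6656
D_3 = 7.2302
D_4 = 7.8426
D_5 = 8.5069
TV_5 = 8.8301/(0.1353−0.038) = 90.7517
P₀ = Σ Dₜ/(1+r)ᵗ + TV_5/(1+r)^5 = 72.6069

$72.61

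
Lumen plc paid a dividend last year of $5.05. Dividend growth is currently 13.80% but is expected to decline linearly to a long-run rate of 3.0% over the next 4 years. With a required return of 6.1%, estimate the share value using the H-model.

$202.98

H-model: P₀ = D₀[(1+g_L) + H(g_S−g_L)]/(r−g_L), with H = 4/2 = 2.
P₀ = 5.05 × [(1+0.03) + 2×(0.138−0.03)] / (0.061−0.03)
   = 5.05 × 1.2460 / 0.031 = 202.9774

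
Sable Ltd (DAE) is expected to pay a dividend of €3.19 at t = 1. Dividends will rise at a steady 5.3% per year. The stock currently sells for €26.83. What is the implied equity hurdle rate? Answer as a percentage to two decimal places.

Rearranging the constant-growth DDM: r = D₁/P₀ + g.
r = 3.1900 / 26.83 + 0.053 = 0.11890 + 0.053 = 0.17190

17.19%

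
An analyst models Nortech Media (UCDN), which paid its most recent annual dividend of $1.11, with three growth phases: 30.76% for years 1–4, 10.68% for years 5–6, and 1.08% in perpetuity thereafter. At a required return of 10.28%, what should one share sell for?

Three-stage DDM. Project D₁…D_6; terminal Gordon value at t=6 with g = 0.0108; discount at r = 0.1028.
D_1 = 1.4514
D_2 = 1.8979
D_3 = 2.4817
D_4 = 3.2451
D_5 = 3.5916
D_6 = 3.9752
TV_6 = 4.0182/(0.1028−0.0108) = 43.6755
P₀ = Σ Dₜ/(1+r)ᵗ + TV_6/(1+r)^6 = 35.6135

$35.61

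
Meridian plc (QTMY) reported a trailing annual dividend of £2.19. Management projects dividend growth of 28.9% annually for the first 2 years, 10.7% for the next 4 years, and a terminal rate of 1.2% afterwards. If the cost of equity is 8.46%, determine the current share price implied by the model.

Three-stage DDM. Project D₁…D_6; terminal Gordon value at t=6 with g = 0.012; discount at r = 0.0846.
D_1 = 2.8229
D_2 = 3.6387
D_3 = 4.0281
D_4 = 4.4591
D_5 = 4.9362
D_6 = 5.4644
TV_6 = 5.5299/(0.0846−0.012) = 76.1701
P₀ = Σ Dₜ/(1+r)ᵗ + TV_6/(1+r)^6 = 65.5125

£65.51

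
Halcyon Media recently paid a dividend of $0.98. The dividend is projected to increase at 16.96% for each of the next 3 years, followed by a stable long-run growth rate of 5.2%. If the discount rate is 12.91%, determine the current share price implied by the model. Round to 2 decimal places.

$18.02

Two-stage DDM. Project D₁…D_3 at 0.1696, terminal growth 0.052, discount at r = 0.1291.
D_1 = 1.1462
D_2 = 1.3406
D_3 = 1.5680
Terminal value at t=3: TV = D_4/(r−g) = 1.6495/(0.1291−0.052) = 21.3944
P₀ = 1.1462/(1+0.1291)^1 + 1.3406/(1+0.1291)^2 + 1.5680/(1+0.1291)^3 + 21.3944/(1+0.1291)^3 = 18.0189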